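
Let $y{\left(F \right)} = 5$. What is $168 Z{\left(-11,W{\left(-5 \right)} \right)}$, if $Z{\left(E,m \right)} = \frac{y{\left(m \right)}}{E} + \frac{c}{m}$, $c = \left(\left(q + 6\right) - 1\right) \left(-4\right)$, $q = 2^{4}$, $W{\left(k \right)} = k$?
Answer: $\frac{151032}{55} \approx 2746.0$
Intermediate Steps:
$q = 16$
$c = -84$ ($c = \left(\left(16 + 6\right) - 1\right) \left(-4\right) = \left(22 - 1\right) \left(-4\right) = 21 \left(-4\right) = -84$)
$Z{\left(E,m \right)} = - \frac{84}{m} + \frac{5}{E}$ ($Z{\left(E,m \right)} = \frac{5}{E} - \frac{84}{m} = - \frac{84}{m} + \frac{5}{E}$)
$168 Z{\left(-11,W{\left(-5 \right)} \right)} = 168 \left(- \frac{84}{-5} + \frac{5}{-11}\right) = 168 \left(\left(-84\right) \left(- \frac{1}{5}\right) + 5 \left(- \frac{1}{11}\right)\right) = 168 \left(\frac{84}{5} - \frac{5}{11}\right) = 168 \cdot \frac{899}{55} = \frac{151032}{55}$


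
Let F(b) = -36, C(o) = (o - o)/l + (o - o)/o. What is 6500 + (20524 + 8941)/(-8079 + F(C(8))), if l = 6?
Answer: 10543607/1623 ≈ 6496.4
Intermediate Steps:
C(o) = 0 (C(o) = (o - o)/6 + (o - o)/o = 0*(⅙) + 0/o = 0 + 0 = 0)
6500 + (20524 + 8941)/(-8079 + F(C(8))) = 6500 + (20524 + 8941)/(-8079 - 36) = 6500 + 29465/(-8115) = 6500 + 29465*(-1/8115) = 6500 - 5893/1623 = 10543607/1623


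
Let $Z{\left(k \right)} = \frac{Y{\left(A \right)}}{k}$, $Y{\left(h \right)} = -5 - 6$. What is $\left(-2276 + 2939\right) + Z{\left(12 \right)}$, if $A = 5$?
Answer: $\frac{7945}{12} \approx 662.08$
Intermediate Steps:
$Y{\left(h \right)} = -11$ ($Y{\left(h \right)} = -5 - 6 = -11$)
$Z{\left(k \right)} = - \frac{11}{k}$
$\left(-2276 + 2939\right) + Z{\left(12 \right)} = \left(-2276 + 2939\right) - \frac{11}{12} = 663 - \frac{11}{12} = \frac{7945}{12}$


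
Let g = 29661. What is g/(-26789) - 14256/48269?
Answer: -1813610793/1293078241 ≈ -1.4026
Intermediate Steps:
g/(-26789) - 14256/48269 = 29661/(-26789) - 14256/48269 = 29661*(-1/26789) - 14256*1/48269 = -29661/26789 - 14256/48269 = -1813610793/1293078241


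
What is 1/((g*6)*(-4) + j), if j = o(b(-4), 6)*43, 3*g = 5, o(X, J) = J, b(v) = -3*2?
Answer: 1/218 ≈ 0.0045872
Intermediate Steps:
b(v) = -6
g = 5/3 (g = (⅓)*5 = 5/3 ≈ 1.6667)
j = 258 (j = 6*43 = 258)
1/((g*6)*(-4) + j) = 1/(((5/3)*6)*(-4) + 258) = 1/(10*(-4) + 258) = 1/(-40 + 258) = 1/218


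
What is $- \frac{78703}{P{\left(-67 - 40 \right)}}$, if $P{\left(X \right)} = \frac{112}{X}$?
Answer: $\frac{8421221}{112} \approx 75190.0$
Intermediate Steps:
$- \frac{78703}{P{\left(-67 - 40 \right)}} = - \frac{78703}{112 \frac{1}{-67 - 40}} = - \frac{78703}{112 \frac{1}{-107}} = - \frac{78703}{112 \left(- \frac{1}{107}\right)} = - \frac{78703}{- \frac{112}{107}} = \left(-78703\right) \left(- \frac{107}{112}\right) = \frac{8421221}{112}$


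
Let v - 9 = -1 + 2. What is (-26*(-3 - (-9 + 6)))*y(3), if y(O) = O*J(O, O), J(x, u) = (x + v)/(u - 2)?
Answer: 0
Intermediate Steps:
v = 10 (v = 9 + (-1 + 2) = 9 + 1 = 10)
J(x, u) = (10 + x)/(-2 + u) (J(x, u) = (x + 10)/(u - 2) = (10 + x)/(-2 + u))
y(O) = O*(10 + O)/(-2 + O) (y(O) = O*((10 + O)/(-2 + O)) = O*(10 + O)/(-2 + O))
(-26*(-3 - (-9 + 6)))*y(3) = (-26*(-3 - (-9 + 6)))*(3*(10 + 3)/(-2 + 3)) = (-26*(-3 - 1*(-3)))*(3*13/1) = (-26*(-3 + 3))*(3*1*13) = -26*0*39 = 0*39 = 0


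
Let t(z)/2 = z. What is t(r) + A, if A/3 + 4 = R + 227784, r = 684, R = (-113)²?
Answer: 723015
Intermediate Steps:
R = 12769
t(z) = 2*z
A = 721647 (A = -12 + 3*(12769 + 227784) = -12 + 3*240553 = -12 + 721659 = 721647)
t(r) + A = 2*684 + 721647 = 1368 + 721647 = 723015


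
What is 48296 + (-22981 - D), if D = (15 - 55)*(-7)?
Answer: 25035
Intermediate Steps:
D = 280 (D = -40*(-7) = 280)
48296 + (-22981 - D) = 48296 + (-22981 - 1*280) = 48296 + (-22981 - 280) = 48296 - 23261 = 25035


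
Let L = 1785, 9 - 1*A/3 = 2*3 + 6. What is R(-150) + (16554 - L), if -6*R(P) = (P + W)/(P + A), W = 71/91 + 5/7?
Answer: 641071226/43407 ≈ 14769.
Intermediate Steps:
W = 136/91 (W = 71*(1/91) + 5*(⅐) = 71/91 + 5/7 = 136/91 ≈ 1.4945)
A = -9 (A = 27 - 3*(2*3 + 6) = 27 - 3*(6 + 6) = 27 - 3*12 = 27 - 36 = -9)
R(P) = -(136/91 + P)/(6*(-9 + P)) (R(P) = -(P + 136/91)/(6*(P - 9)) = -(136/91 + P)/(6*(-9 + P)))
R(-150) + (16554 - L) = (-136 - 91*(-150))/(546*(-9 - 150)) + (16554 - 1*1785) = (1/546)*(-136 + 13650)/(-159) + (16554 - 1785) = (1/546)*(-1/159)*13514 + 14769 = -6757/43407 + 14769 = 641071226/43407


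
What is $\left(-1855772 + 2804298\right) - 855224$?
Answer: $93302$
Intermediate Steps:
$\left(-1855772 + 2804298\right) - 855224 = 948526 - 855224 = 93302$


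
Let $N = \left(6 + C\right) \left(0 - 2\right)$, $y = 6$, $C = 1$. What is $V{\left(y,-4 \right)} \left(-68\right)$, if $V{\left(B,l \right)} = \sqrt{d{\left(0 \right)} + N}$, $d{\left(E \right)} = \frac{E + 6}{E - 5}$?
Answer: $- \frac{136 i \sqrt{95}}{5} \approx - 265.11 i$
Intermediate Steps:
$d{\left(E \right)} = \frac{6 + E}{-5 + E}$
$N = -14$ ($N = \left(6 + 1\right) \left(0 - 2\right) = 7 \left(-2\right) = -14$)
$V{\left(B,l \right)} = \frac{2 i \sqrt{95}}{5}$ ($V{\left(B,l \right)} = \sqrt{\frac{6 + 0}{-5 + 0} - 14} = \sqrt{\frac{1}{-5} \cdot 6 - 14} = \sqrt{\left(- \frac{1}{5}\right) 6 - 14} = \sqrt{- \frac{6}{5} - 14} = \sqrt{- \frac{76}{5}} = \frac{2 i \sqrt{95}}{5}$)
$V{\left(y,-4 \right)} \left(-68\right) = \frac{2 i \sqrt{95}}{5} \left(-68\right) = - \frac{136 i \sqrt{95}}{5}$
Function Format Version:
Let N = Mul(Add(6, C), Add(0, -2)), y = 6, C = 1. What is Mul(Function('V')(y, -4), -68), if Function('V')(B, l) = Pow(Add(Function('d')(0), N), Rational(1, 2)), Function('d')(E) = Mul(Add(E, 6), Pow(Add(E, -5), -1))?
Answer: Mul(Rational(-136, 5), I, Pow(95, Rational(1, 2))) ≈ Mul(-265.11, I)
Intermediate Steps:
Function('d')(E) = Mul(Pow(Add(-5, E), -1), Add(6, E)) (Function('d')(E) = Mul(Add(6, E), Pow(Add(-5, E), -1)) = Mul(Pow(Add(-5, E), -1), Add(6, E)))
N = -14 (N = Mul(Add(6, 1), Add(0, -2)) = Mul(7, -2) = -14)
Function('V')(B, l) = Mul(Rational(2, 5), I, Pow(95, Rational(1, 2))) (Function('V')(B, l) = Pow(Add(Mul(Pow(Add(-5, 0), -1), Add(6, 0)), -14), Rational(1, 2)) = Pow(Add(Mul(Pow(-5, -1), 6), -14), Rational(1, 2)) = Pow(Add(Mul(Rational(-1, 5), 6), -14), Rational(1, 2)) = Pow(Add(Rational(-6, 5), -14), Rational(1, 2)) = Pow(Rational(-76, 5), Rational(1, 2)) = Mul(Rational(2, 5), I, Pow(95, Rational(1, 2))))
Mul(Function('V')(y, -4), -68) = Mul(Mul(Rational(2, 5), I, Pow(95, Rational(1, 2))), -68) = Mul(Rational(-136, 5), I, Pow(95, Rational(1, 2)))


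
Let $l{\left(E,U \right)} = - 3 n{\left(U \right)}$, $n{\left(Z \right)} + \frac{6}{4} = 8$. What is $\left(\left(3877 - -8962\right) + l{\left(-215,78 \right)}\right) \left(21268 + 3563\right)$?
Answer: $\frac{636642009}{2} \approx 3.1832 \cdot 10^{8}$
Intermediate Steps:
$n{\left(Z \right)} = \frac{13}{2}$ ($n{\left(Z \right)} = - \frac{3}{2} + 8 = \frac{13}{2}$)
$l{\left(E,U \right)} = - \frac{39}{2}$ ($l{\left(E,U \right)} = \left(-3\right) \frac{13}{2} = - \frac{39}{2}$)
$\left(\left(3877 - -8962\right) + l{\left(-215,78 \right)}\right) \left(21268 + 3563\right) = \left(\left(3877 - -8962\right) - \frac{39}{2}\right) \left(21268 + 3563\right) = \left(\left(3877 + 8962\right) - \frac{39}{2}\right) 24831 = \left(12839 - \frac{39}{2}\right) 24831 = \frac{25639}{2} \cdot 24831 = \frac{636642009}{2}$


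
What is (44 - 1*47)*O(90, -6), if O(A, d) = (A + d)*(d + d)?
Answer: 3024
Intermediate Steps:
O(A, d) = 2*d*(A + d) (O(A, d) = (A + d)*(2*d) = 2*d*(A + d))
(44 - 1*47)*O(90, -6) = (44 - 1*47)*(2*(-6)*(90 - 6)) = (44 - 47)*(2*(-6)*84) = -3*(-1008) = 3024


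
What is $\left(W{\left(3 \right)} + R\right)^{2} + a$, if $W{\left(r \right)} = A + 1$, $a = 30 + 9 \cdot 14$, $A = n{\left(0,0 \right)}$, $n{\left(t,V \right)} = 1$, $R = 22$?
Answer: $732$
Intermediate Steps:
$A = 1$
$a = 156$ ($a = 30 + 126 = 156$)
$W{\left(r \right)} = 2$ ($W{\left(r \right)} = 1 + 1 = 2$)
$\left(W{\left(3 \right)} + R\right)^{2} + a = \left(2 + 22\right)^{2} + 156 = 24^{2} + 156 = 576 + 156 = 732$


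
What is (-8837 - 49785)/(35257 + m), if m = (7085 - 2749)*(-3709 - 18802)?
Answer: 58622/97572439 ≈ 0.00060080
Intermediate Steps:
m = -97607696 (m = 4336*(-22511) = -97607696)
(-8837 - 49785)/(35257 + m) = (-8837 - 49785)/(35257 - 97607696) = -58622/(-97572439) = -58622*(-1/97572439) = 58622/97572439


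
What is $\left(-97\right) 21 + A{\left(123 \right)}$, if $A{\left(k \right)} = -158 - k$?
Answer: $-2318$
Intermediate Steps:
$\left(-97\right) 21 + A{\left(123 \right)} = \left(-97\right) 21 - 281 = -2037 - 281 = -2318$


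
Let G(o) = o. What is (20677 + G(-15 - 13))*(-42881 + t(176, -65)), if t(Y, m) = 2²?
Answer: -885367173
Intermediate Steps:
t(Y, m) = 4
(20677 + G(-15 - 13))*(-42881 + t(176, -65)) = (20677 + (-15 - 13))*(-42881 + 4) = (20677 - 28)*(-42877) = 20649*(-42877) = -885367173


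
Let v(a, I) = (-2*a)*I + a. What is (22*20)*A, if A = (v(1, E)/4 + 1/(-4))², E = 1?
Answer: 110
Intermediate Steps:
v(a, I) = a - 2*I*a (v(a, I) = -2*I*a + a = a - 2*I*a)
A = ¼ (A = ((1*(1 - 2*1))/4 + 1/(-4))² = ((1*(1 - 2))*(¼) + 1*(-¼))² = ((1*(-1))*(¼) - ¼)² = (-1*¼ - ¼)² = (-¼ - ¼)² = (-½)² = ¼ ≈ 0.25000)
(22*20)*A = (22*20)*(¼) = 440*(¼) = 110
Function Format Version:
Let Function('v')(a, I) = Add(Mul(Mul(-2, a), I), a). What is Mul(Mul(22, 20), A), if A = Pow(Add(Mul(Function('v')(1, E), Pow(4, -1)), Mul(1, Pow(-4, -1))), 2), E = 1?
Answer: 110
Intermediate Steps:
Function('v')(a, I) = Add(a, Mul(-2, I, a)) (Function('v')(a, I) = Add(Mul(-2, I, a), a) = Add(a, Mul(-2, I, a)))
A = Rational(1, 4) (A = Pow(Add(Mul(Mul(1, Add(1, Mul(-2, 1))), Pow(4, -1)), Mul(1, Pow(-4, -1))), 2) = Pow(Add(Mul(Mul(1, Add(1, -2)), Rational(1, 4)), Mul(1, Rational(-1, 4))), 2) = Pow(Add(Mul(Mul(1, -1), Rational(1, 4)), Rational(-1, 4)), 2) = Pow(Add(Mul(-1, Rational(1, 4)), Rational(-1, 4)), 2) = Pow(Add(Rational(-1, 4), Rational(-1, 4)), 2) = Pow(Rational(-1, 2), 2) = Rational(1, 4) ≈ 0.25000)
Mul(Mul(22, 20), A) = Mul(Mul(22, 20), Rational(1, 4)) = Mul(440, Rational(1, 4)) = 110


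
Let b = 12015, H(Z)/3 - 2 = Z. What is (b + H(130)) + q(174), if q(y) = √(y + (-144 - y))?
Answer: 12411 + 12*I ≈ 12411.0 + 12.0*I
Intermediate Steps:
H(Z) = 6 + 3*Z
q(y) = 12*I (q(y) = √(-144) = 12*I)
(b + H(130)) + q(174) = (12015 + (6 + 3*130)) + 12*I = (12015 + (6 + 390)) + 12*I = (12015 + 396) + 12*I = 12411 + 12*I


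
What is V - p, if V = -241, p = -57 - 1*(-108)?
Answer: -292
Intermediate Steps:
p = 51 (p = -57 + 108 = 51)
V - p = -241 - 1*51 = -241 - 51 = -292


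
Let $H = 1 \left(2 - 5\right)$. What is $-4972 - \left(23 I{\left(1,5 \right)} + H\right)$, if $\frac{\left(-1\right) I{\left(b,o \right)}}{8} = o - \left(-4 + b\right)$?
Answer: $-3497$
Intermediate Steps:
$H = -3$ ($H = 1 \left(-3\right) = -3$)
$I{\left(b,o \right)} = -32 - 8 o + 8 b$ ($I{\left(b,o \right)} = - 8 \left(o - \left(-4 + b\right)\right) = - 8 \left(4 + o - b\right) = -32 - 8 o + 8 b$)
$-4972 - \left(23 I{\left(1,5 \right)} + H\right) = -4972 - \left(23 \left(-32 - 40 + 8 \cdot 1\right) - 3\right) = -4972 - \left(23 \left(-32 - 40 + 8\right) - 3\right) = -4972 - \left(23 \left(-64\right) - 3\right) = -4972 - \left(-1472 - 3\right) = -4972 - -1475 = -4972 + 1475 = -3497$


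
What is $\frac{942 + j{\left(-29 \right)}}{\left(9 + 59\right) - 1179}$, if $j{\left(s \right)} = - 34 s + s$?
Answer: $- \frac{1899}{1111} \approx -1.7093$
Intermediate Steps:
$j{\left(s \right)} = - 33 s$
$\frac{942 + j{\left(-29 \right)}}{\left(9 + 59\right) - 1179} = \frac{942 - -957}{\left(9 + 59\right) - 1179} = \frac{942 + 957}{68 - 1179} = \frac{1899}{-1111} = 1899 \left(- \frac{1}{1111}\right) = - \frac{1899}{1111}$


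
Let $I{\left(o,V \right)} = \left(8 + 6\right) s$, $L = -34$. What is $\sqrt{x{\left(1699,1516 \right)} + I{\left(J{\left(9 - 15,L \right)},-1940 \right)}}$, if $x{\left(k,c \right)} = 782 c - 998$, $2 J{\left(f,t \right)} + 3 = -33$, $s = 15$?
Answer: $6 \sqrt{32909} \approx 1088.5$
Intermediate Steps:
$J{\left(f,t \right)} = -18$ ($J{\left(f,t \right)} = - \frac{3}{2} + \frac{1}{2} \left(-33\right) = - \frac{3}{2} - \frac{33}{2} = -18$)
$x{\left(k,c \right)} = -998 + 782 c$
$I{\left(o,V \right)} = 210$ ($I{\left(o,V \right)} = \left(8 + 6\right) 15 = 14 \cdot 15 = 210$)
$\sqrt{x{\left(1699,1516 \right)} + I{\left(J{\left(9 - 15,L \right)},-1940 \right)}} = \sqrt{\left(-998 + 782 \cdot 1516\right) + 210} = \sqrt{\left(-998 + 1185512\right) + 210} = \sqrt{1184514 + 210} = \sqrt{1184724} = 6 \sqrt{32909}$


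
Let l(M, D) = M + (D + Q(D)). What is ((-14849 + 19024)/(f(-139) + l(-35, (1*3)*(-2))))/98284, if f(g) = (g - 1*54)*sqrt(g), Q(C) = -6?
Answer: -39245/101818685776 + 161155*I*sqrt(139)/101818685776 ≈ -3.8544e-7 + 1.8661e-5*I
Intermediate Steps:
f(g) = sqrt(g)*(-54 + g) (f(g) = (g - 54)*sqrt(g) = (-54 + g)*sqrt(g) = sqrt(g)*(-54 + g))
l(M, D) = -6 + D + M (l(M, D) = M + (D - 6) = M + (-6 + D) = -6 + D + M)
((-14849 + 19024)/(f(-139) + l(-35, (1*3)*(-2))))/98284 = ((-14849 + 19024)/(sqrt(-139)*(-54 - 139) + (-6 + (1*3)*(-2) - 35)))/98284 = (4175/((I*sqrt(139))*(-193) + (-6 + 3*(-2) - 35)))*(1/98284) = (4175/(-193*I*sqrt(139) + (-6 - 6 - 35)))*(1/98284) = (4175/(-193*I*sqrt(139) - 47))*(1/98284) = (4175/(-47 - 193*I*sqrt(139)))*(1/98284) = 4175/(98284*(-47 - 193*I*sqrt(139)))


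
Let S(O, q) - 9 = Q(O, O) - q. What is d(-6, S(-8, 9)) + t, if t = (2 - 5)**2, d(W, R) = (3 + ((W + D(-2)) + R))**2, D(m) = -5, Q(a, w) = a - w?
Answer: 73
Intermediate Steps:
S(O, q) = 9 - q (S(O, q) = 9 + ((O - O) - q) = 9 + (0 - q) = 9 - q)
d(W, R) = (-2 + R + W)**2 (d(W, R) = (3 + ((W - 5) + R))**2 = (3 + ((-5 + W) + R))**2 = (3 + (-5 + R + W))**2 = (-2 + R + W)**2)
t = 9 (t = (-3)**2 = 9)
d(-6, S(-8, 9)) + t = (-2 + (9 - 1*9) - 6)**2 + 9 = (-2 + (9 - 9) - 6)**2 + 9 = (-2 + 0 - 6)**2 + 9 = (-8)**2 + 9 = 64 + 9 = 73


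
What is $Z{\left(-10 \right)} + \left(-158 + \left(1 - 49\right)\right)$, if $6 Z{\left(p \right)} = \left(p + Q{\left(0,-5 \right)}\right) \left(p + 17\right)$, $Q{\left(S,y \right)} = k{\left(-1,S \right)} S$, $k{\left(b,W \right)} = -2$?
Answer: $- \frac{653}{3} \approx -217.67$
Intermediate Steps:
$Q{\left(S,y \right)} = - 2 S$
$Z{\left(p \right)} = \frac{p \left(17 + p\right)}{6}$ ($Z{\left(p \right)} = \frac{\left(p - 0\right) \left(p + 17\right)}{6} = \frac{\left(p + 0\right) \left(17 + p\right)}{6} = \frac{p \left(17 + p\right)}{6}$)
$Z{\left(-10 \right)} + \left(-158 + \left(1 - 49\right)\right) = \frac{1}{6} \left(-10\right) \left(17 - 10\right) + \left(-158 + \left(1 - 49\right)\right) = \frac{1}{6} \left(-10\right) 7 + \left(-158 + \left(1 - 49\right)\right) = - \frac{35}{3} - 206 = - \frac{653}{3}$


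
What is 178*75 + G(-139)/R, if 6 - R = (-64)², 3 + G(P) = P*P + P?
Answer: 54582321/4090 ≈ 13345.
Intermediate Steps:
G(P) = -3 + P + P² (G(P) = -3 + (P*P + P) = -3 + (P² + P) = -3 + (P + P²) = -3 + P + P²)
R = -4090 (R = 6 - 1*(-64)² = 6 - 1*4096 = 6 - 4096 = -4090)
178*75 + G(-139)/R = 178*75 + (-3 - 139 + (-139)²)/(-4090) = 13350 + (-3 - 139 + 19321)*(-1/4090) = 13350 + 19179*(-1/4090) = 13350 - 19179/4090 = 54582321/4090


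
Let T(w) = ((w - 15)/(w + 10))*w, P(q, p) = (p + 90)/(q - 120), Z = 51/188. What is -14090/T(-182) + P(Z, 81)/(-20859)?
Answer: 63214551369904/935222171793 ≈ 67.593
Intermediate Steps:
Z = 51/188 (Z = 51*(1/188) = 51/188 ≈ 0.27128)
P(q, p) = (90 + p)/(-120 + q)
T(w) = w*(-15 + w)/(10 + w) (T(w) = ((-15 + w)/(10 + w))*w = w*(-15 + w)/(10 + w))
-14090/T(-182) + P(Z, 81)/(-20859) = -14090*(-(10 - 182)/(182*(-15 - 182))) + ((90 + 81)/(-120 + 51/188))/(-20859) = -14090/((-182*(-197)/(-172))) + (171/(-22509/188))*(-1/20859) = -14090/((-182*(-1/172)*(-197))) - 188/22509*171*(-1/20859) = -14090/(-17927/86) - 3572/2501*(-1/20859) = -14090*(-86/17927) + 3572/52168359 = 1211740/17927 + 3572/52168359 = 63214551369904/935222171793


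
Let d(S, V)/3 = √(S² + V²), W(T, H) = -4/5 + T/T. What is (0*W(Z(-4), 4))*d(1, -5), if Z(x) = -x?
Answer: 0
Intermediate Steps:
W(T, H) = ⅕ (W(T, H) = -4*⅕ + 1 = -⅘ + 1 = ⅕)
d(S, V) = 3*√(S² + V²)
(0*W(Z(-4), 4))*d(1, -5) = (0*(⅕))*(3*√(1² + (-5)²)) = 0*(3*√(1 + 25)) = 0*(3*√26) = 0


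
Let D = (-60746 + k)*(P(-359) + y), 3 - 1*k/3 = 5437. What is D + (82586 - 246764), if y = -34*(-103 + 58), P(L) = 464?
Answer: -153797890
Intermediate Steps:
k = -16302 (k = 9 - 3*5437 = 9 - 16311 = -16302)
y = 1530 (y = -34*(-45) = 1530)
D = -153633712 (D = (-60746 - 16302)*(464 + 1530) = -77048*1994 = -153633712)
D + (82586 - 246764) = -153633712 + (82586 - 246764) = -153633712 - 164178 = -153797890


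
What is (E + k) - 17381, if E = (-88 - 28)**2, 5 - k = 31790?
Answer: -35710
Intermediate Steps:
k = -31785 (k = 5 - 1*31790 = 5 - 31790 = -31785)
E = 13456 (E = (-116)**2 = 13456)
(E + k) - 17381 = (13456 - 31785) - 17381 = -18329 - 17381 = -35710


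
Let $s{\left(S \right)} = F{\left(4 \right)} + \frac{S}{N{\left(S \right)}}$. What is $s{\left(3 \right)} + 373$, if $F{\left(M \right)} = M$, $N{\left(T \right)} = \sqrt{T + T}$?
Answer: $377 + \frac{\sqrt{6}}{2} \approx 378.22$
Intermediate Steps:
$N{\left(T \right)} = \sqrt{2} \sqrt{T}$ ($N{\left(T \right)} = \sqrt{2 T} = \sqrt{2} \sqrt{T}$)
$s{\left(S \right)} = 4 + \frac{\sqrt{2} \sqrt{S}}{2}$ ($s{\left(S \right)} = 4 + \frac{S}{\sqrt{2} \sqrt{S}} = 4 + S \frac{\sqrt{2}}{2 \sqrt{S}} = 4 + \frac{\sqrt{2} \sqrt{S}}{2}$)
$s{\left(3 \right)} + 373 = \left(4 + \frac{\sqrt{2} \sqrt{3}}{2}\right) + 373 = \left(4 + \frac{\sqrt{6}}{2}\right) + 373 = 377 + \frac{\sqrt{6}}{2}$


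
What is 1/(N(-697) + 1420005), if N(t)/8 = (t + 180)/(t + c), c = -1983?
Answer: 335/475702192 ≈ 7.0422e-7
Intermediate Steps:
N(t) = 8*(180 + t)/(-1983 + t) (N(t) = 8*((t + 180)/(t - 1983)) = 8*((180 + t)/(-1983 + t)) = 8*(180 + t)/(-1983 + t))
1/(N(-697) + 1420005) = 1/(8*(180 - 697)/(-1983 - 697) + 1420005) = 1/(8*(-517)/(-2680) + 1420005) = 1/(8*(-1/2680)*(-517) + 1420005) = 1/(517/335 + 1420005) = 1/(475702192/335) = 335/475702192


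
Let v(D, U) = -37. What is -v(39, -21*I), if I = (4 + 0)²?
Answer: 37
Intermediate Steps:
I = 16 (I = 4² = 16)
-v(39, -21*I) = -1*(-37) = 37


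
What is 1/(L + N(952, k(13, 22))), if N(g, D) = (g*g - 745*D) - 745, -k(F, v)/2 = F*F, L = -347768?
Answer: 1/809601 ≈ 1.2352e-6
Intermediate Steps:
k(F, v) = -2*F² (k(F, v) = -2*F*F = -2*F²)
N(g, D) = -745 + g² - 745*D (N(g, D) = (g² - 745*D) - 745 = -745 + g² - 745*D)
1/(L + N(952, k(13, 22))) = 1/(-347768 + (-745 + 952² - (-1490)*13²)) = 1/(-347768 + (-745 + 906304 - (-1490)*169)) = 1/(-347768 + (-745 + 906304 - 745*(-338))) = 1/(-347768 + (-745 + 906304 + 251810)) = 1/(-347768 + 1157369) = 1/809601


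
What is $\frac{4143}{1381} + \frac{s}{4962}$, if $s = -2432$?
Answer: $\frac{6227}{2481} \approx 2.5099$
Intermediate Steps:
$\frac{4143}{1381} + \frac{s}{4962} = \frac{4143}{1381} - \frac{2432}{4962} = 4143 \cdot \frac{1}{1381} - \frac{1216}{2481} = 3 - \frac{1216}{2481} = \frac{6227}{2481}$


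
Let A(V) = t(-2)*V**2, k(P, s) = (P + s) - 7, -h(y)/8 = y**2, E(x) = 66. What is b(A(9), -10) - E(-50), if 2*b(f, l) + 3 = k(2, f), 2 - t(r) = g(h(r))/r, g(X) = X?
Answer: -637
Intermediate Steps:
h(y) = -8*y**2
t(r) = 2 + 8*r (t(r) = 2 - (-8*r**2)/r = 2 - (-8)*r = 2 + 8*r)
k(P, s) = -7 + P + s
A(V) = -14*V**2 (A(V) = (2 + 8*(-2))*V**2 = (2 - 16)*V**2 = -14*V**2)
b(f, l) = -4 + f/2 (b(f, l) = -3/2 + (-7 + 2 + f)/2 = -3/2 + (-5 + f)/2 = -3/2 + (-5/2 + f/2) = -4 + f/2)
b(A(9), -10) - E(-50) = (-4 + (-14*9**2)/2) - 1*66 = (-4 + (-14*81)/2) - 66 = (-4 + (1/2)*(-1134)) - 66 = (-4 - 567) - 66 = -571 - 66 = -637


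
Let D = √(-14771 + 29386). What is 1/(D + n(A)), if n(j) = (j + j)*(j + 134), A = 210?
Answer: 28896/4174891157 - √14615/20874455785 ≈ 6.9156e-6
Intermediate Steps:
D = √14615 ≈ 120.89
n(j) = 2*j*(134 + j) (n(j) = (2*j)*(134 + j) = 2*j*(134 + j))
1/(D + n(A)) = 1/(√14615 + 2*210*(134 + 210)) = 1/(√14615 + 2*210*344) = 1/(√14615 + 144480) = 1/(144480 + √14615)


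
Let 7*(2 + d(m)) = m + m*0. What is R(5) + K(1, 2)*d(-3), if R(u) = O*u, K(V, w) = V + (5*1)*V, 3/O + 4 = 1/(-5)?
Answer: -127/7 ≈ -18.143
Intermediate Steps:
O = -5/7 (O = 3/(-4 + 1/(-5)) = 3/(-4 - ⅕) = 3/(-21/5) = 3*(-5/21) = -5/7 ≈ -0.71429)
d(m) = -2 + m/7 (d(m) = -2 + (m + m*0)/7 = -2 + (m + 0)/7 = -2 + m/7)
K(V, w) = 6*V (K(V, w) = V + 5*V = 6*V)
R(u) = -5*u/7
R(5) + K(1, 2)*d(-3) = -5/7*5 + (6*1)*(-2 + (⅐)*(-3)) = -25/7 + 6*(-2 - 3/7) = -25/7 + 6*(-17/7) = -25/7 - 102/7 = -127/7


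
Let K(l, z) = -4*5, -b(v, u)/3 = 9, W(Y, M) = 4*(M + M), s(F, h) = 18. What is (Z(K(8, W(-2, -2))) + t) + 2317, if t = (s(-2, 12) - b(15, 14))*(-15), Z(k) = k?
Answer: 1622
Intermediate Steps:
W(Y, M) = 8*M (W(Y, M) = 4*(2*M) = 8*M)
b(v, u) = -27 (b(v, u) = -3*9 = -27)
K(l, z) = -20
t = -675 (t = (18 - 1*(-27))*(-15) = (18 + 27)*(-15) = 45*(-15) = -675)
(Z(K(8, W(-2, -2))) + t) + 2317 = (-20 - 675) + 2317 = -695 + 2317 = 1622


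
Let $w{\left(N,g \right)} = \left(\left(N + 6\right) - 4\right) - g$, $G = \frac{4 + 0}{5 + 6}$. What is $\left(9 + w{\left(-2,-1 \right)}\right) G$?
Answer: $\frac{40}{11} \approx 3.6364$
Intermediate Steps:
$G = \frac{4}{11} \approx 0.36364$
$w{\left(N,g \right)} = 2 + N - g$ ($w{\left(N,g \right)} = \left(\left(6 + N\right) - 4\right) - g = \left(2 + N\right) - g = 2 + N - g$)
$\left(9 + w{\left(-2,-1 \right)}\right) G = \left(9 - -1\right) \frac{4}{11} = \left(9 + \left(2 - 2 + 1\right)\right) \frac{4}{11} = \left(9 + 1\right) \frac{4}{11} = 10 \cdot \frac{4}{11} = \frac{40}{11}$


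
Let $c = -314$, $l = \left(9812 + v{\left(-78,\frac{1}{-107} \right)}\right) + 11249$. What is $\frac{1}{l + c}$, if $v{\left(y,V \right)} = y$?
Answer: $\frac{1}{20669} \approx 4.8382 \cdot 10^{-5}$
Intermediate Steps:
$l = 20983$ ($l = \left(9812 - 78\right) + 11249 = 9734 + 11249 = 20983$)
$\frac{1}{l + c} = \frac{1}{20983 - 314} = \frac{1}{20669}$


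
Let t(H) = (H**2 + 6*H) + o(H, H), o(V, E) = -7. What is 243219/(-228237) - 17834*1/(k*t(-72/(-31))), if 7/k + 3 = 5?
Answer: -2614480364731/6310220497 ≈ -414.32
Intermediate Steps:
k = 7/2 (k = 7/(-3 + 5) = 7/2 ≈ 3.5000)
t(H) = -7 + H**2 + 6*H (t(H) = (H**2 + 6*H) - 7 = -7 + H**2 + 6*H)
243219/(-228237) - 17834*1/(k*t(-72/(-31))) = 243219/(-228237) - 17834*2/(7*(-7 + (-72/(-31))**2 + 6*(-72/(-31)))) = 243219*(-1/228237) - 17834*2/(7*(-7 + (-72*(-1/31))**2 + 6*(-72*(-1/31)))) = -81073/76079 - 17834*2/(7*(-7 + (72/31)**2 + 6*(72/31))) = -81073/76079 - 17834*2/(7*(-7 + 5184/961 + 432/31)) = -81073/76079 - 17834/((7/2)*(11849/961)) = -81073/76079 - 17834/82943/1922 = -81073/76079 - 17834*1922/82943 = -81073/76079 - 34276948/82943 = -2614480364731/6310220497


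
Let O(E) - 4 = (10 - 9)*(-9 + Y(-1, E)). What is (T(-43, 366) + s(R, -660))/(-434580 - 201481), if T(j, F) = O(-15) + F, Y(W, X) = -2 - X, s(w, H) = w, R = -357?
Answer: -17/636061 ≈ -2.6727e-5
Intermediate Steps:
O(E) = -7 - E (O(E) = 4 + (10 - 9)*(-9 + (-2 - E)) = 4 + 1*(-11 - E) = 4 + (-11 - E) = -7 - E)
T(j, F) = 8 + F (T(j, F) = (-7 - 1*(-15)) + F = (-7 + 15) + F = 8 + F)
(T(-43, 366) + s(R, -660))/(-434580 - 201481) = ((8 + 366) - 357)/(-434580 - 201481) = (374 - 357)/(-636061) = 17*(-1/636061) = -17/636061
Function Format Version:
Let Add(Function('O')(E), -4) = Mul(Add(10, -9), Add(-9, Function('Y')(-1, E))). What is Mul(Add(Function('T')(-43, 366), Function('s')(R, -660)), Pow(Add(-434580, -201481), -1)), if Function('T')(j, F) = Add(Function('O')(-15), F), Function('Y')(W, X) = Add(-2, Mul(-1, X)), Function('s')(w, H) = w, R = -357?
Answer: Rational(-17, 636061) ≈ -2.6727e-5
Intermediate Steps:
Function('O')(E) = Add(-7, Mul(-1, E)) (Function('O')(E) = Add(4, Mul(Add(10, -9), Add(-9, Add(-2, Mul(-1, E))))) = Add(4, Mul(1, Add(-11, Mul(-1, E)))) = Add(4, Add(-11, Mul(-1, E))) = Add(-7, Mul(-1, E)))
Function('T')(j, F) = Add(8, F) (Function('T')(j, F) = Add(Add(-7, Mul(-1, -15)), F) = Add(Add(-7, 15), F) = Add(8, F))
Mul(Add(Function('T')(-43, 366), Function('s')(R, -660)), Pow(Add(-434580, -201481), -1)) = Mul(Add(Add(8, 366), -357), Pow(Add(-434580, -201481), -1)) = Mul(Add(374, -357), Pow(-636061, -1)) = Mul(17, Rational(-1, 636061)) = Rational(-17, 636061)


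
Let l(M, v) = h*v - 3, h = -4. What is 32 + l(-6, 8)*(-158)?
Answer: 5562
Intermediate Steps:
l(M, v) = -3 - 4*v (l(M, v) = -4*v - 3 = -3 - 4*v)
32 + l(-6, 8)*(-158) = 32 + (-3 - 4*8)*(-158) = 32 + (-3 - 32)*(-158) = 32 - 35*(-158) = 32 + 5530 = 5562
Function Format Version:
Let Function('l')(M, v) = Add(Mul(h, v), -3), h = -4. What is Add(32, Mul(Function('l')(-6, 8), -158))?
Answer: 5562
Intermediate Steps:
Function('l')(M, v) = Add(-3, Mul(-4, v)) (Function('l')(M, v) = Add(Mul(-4, v), -3) = Add(-3, Mul(-4, v)))
Add(32, Mul(Function('l')(-6, 8), -158)) = Add(32, Mul(Add(-3, Mul(-4, 8)), -158)) = Add(32, Mul(Add(-3, -32), -158)) = Add(32, Mul(-35, -158)) = Add(32, 5530) = 5562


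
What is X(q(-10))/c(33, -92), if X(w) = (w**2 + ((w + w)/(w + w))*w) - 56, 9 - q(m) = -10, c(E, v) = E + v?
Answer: -324/59 ≈ -5.4915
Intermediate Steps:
q(m) = 19 (q(m) = 9 - 1*(-10) = 9 + 10 = 19)
X(w) = -56 + w + w**2 (X(w) = (w**2 + ((2*w)/((2*w)))*w) - 56 = (w**2 + ((2*w)*(1/(2*w)))*w) - 56 = (w**2 + 1*w) - 56 = (w**2 + w) - 56 = (w + w**2) - 56 = -56 + w + w**2)
X(q(-10))/c(33, -92) = (-56 + 19 + 19**2)/(33 - 92) = (-56 + 19 + 361)/(-59) = 324*(-1/59) = -324/59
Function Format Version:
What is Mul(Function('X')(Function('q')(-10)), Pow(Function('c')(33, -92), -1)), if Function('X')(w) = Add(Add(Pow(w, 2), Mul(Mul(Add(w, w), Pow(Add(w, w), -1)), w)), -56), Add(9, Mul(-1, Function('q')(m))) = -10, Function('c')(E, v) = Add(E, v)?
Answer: Rational(-324, 59) ≈ -5.4915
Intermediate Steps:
Function('q')(m) = 19 (Function('q')(m) = Add(9, Mul(-1, -10)) = Add(9, 10) = 19)
Function('X')(w) = Add(-56, w, Pow(w, 2)) (Function('X')(w) = Add(Add(Pow(w, 2), Mul(Mul(Mul(2, w), Pow(Mul(2, w), -1)), w)), -56) = Add(Add(Pow(w, 2), Mul(Mul(Mul(2, w), Mul(Rational(1, 2), Pow(w, -1))), w)), -56) = Add(Add(Pow(w, 2), Mul(1, w)), -56) = Add(Add(Pow(w, 2), w), -56) = Add(Add(w, Pow(w, 2)), -56) = Add(-56, w, Pow(w, 2)))
Mul(Function('X')(Function('q')(-10)), Pow(Function('c')(33, -92), -1)) = Mul(Add(-56, 19, Pow(19, 2)), Pow(Add(33, -92), -1)) = Mul(Add(-56, 19, 361), Pow(-59, -1)) = Mul(324, Rational(-1, 59)) = Rational(-324, 59)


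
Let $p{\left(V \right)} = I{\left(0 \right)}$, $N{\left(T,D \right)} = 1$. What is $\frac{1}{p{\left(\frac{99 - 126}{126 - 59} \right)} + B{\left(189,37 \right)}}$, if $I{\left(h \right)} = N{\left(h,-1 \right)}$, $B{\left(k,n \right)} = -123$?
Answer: $- \frac{1}{122} \approx -0.0081967$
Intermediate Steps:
$I{\left(h \right)} = 1$
$p{\left(V \right)} = 1$
$\frac{1}{p{\left(\frac{99 - 126}{126 - 59} \right)} + B{\left(189,37 \right)}} = \frac{1}{1 - 123} = \frac{1}{-122} = - \frac{1}{122}$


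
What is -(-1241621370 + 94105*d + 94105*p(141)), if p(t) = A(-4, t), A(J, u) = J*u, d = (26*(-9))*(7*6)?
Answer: 2219560530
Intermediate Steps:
d = -9828 (d = -234*42 = -9828)
p(t) = -4*t
-(-1241621370 + 94105*d + 94105*p(141)) = -(-977939160 - 1241621370) = -94105/(1/(-564 + (-9828 - 13194))) = -94105/(1/(-564 - 23022)) = -94105/(1/(-23586)) = -94105/(-1/23586) = -94105*(-23586) = 2219560530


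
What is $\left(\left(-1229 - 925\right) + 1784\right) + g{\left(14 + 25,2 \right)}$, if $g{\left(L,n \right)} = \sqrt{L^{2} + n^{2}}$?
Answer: $-370 + 5 \sqrt{61} \approx -330.95$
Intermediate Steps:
$\left(\left(-1229 - 925\right) + 1784\right) + g{\left(14 + 25,2 \right)} = \left(\left(-1229 - 925\right) + 1784\right) + \sqrt{\left(14 + 25\right)^{2} + 2^{2}} = \left(\left(-1229 - 925\right) + 1784\right) + \sqrt{39^{2} + 4} = \left(-2154 + 1784\right) + \sqrt{1521 + 4} = -370 + \sqrt{1525} = -370 + 5 \sqrt{61}$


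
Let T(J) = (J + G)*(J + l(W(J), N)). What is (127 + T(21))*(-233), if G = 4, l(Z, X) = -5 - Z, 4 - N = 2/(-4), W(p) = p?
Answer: -466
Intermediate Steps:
N = 9/2 (N = 4 - 2/(-4) = 4 - 2*(-1)/4 = 4 - 1*(-½) = 4 + ½ = 9/2 ≈ 4.5000)
T(J) = -20 - 5*J (T(J) = (J + 4)*(J + (-5 - J)) = (4 + J)*(-5) = -20 - 5*J)
(127 + T(21))*(-233) = (127 + (-20 - 5*21))*(-233) = (127 + (-20 - 105))*(-233) = (127 - 125)*(-233) = 2*(-233) = -466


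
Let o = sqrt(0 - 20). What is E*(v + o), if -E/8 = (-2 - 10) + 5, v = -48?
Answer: -2688 + 112*I*sqrt(5) ≈ -2688.0 + 250.44*I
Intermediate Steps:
o = 2*I*sqrt(5) (o = sqrt(-20) = 2*I*sqrt(5) ≈ 4.4721*I)
E = 56 (E = -8*((-2 - 10) + 5) = -8*(-12 + 5) = -8*(-7) = 56)
E*(v + o) = 56*(-48 + 2*I*sqrt(5)) = -2688 + 112*I*sqrt(5)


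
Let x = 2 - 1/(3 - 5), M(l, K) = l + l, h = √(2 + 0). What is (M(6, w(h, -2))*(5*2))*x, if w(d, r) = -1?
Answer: 300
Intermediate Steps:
h = √2 ≈ 1.4142
M(l, K) = 2*l
x = 5/2 (x = 2 - 1/(-2) = 2 - 1*(-½) = 2 + ½ = 5/2 ≈ 2.5000)
(M(6, w(h, -2))*(5*2))*x = ((2*6)*(5*2))*(5/2) = (12*10)*(5/2) = 120*(5/2) = 300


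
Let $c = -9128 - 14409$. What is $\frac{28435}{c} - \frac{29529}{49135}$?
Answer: $- \frac{2092177798}{1156490495} \approx -1.8091$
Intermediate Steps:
$c = -23537$ ($c = -9128 - 14409 = -23537$)
$\frac{28435}{c} - \frac{29529}{49135} = \frac{28435}{-23537} - \frac{29529}{49135} = 28435 \left(- \frac{1}{23537}\right) - \frac{29529}{49135} = - \frac{28435}{23537} - \frac{29529}{49135} = - \frac{2092177798}{1156490495}$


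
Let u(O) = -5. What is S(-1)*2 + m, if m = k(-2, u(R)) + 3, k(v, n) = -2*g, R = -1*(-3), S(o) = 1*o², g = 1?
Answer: 3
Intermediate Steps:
S(o) = o²
R = 3
k(v, n) = -2 (k(v, n) = -2*1 = -2)
m = 1 (m = -2 + 3 = 1)
S(-1)*2 + m = (-1)²*2 + 1 = 1*2 + 1 = 2 + 1 = 3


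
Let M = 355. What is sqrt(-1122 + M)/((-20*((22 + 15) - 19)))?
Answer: -I*sqrt(767)/360 ≈ -0.07693*I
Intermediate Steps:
sqrt(-1122 + M)/((-20*((22 + 15) - 19))) = sqrt(-1122 + 355)/((-20*((22 + 15) - 19))) = sqrt(-767)/((-20*(37 - 19))) = (I*sqrt(767))/((-20*18)) = (I*sqrt(767))/(-360) = (I*sqrt(767))*(-1/360) = -I*sqrt(767)/360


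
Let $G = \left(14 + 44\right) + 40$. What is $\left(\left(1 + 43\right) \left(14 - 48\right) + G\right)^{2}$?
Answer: $1954404$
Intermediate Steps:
$G = 98$ ($G = 58 + 40 = 98$)
$\left(\left(1 + 43\right) \left(14 - 48\right) + G\right)^{2} = \left(\left(1 + 43\right) \left(14 - 48\right) + 98\right)^{2} = \left(44 \left(-34\right) + 98\right)^{2} = \left(-1496 + 98\right)^{2} = \left(-1398\right)^{2} = 1954404$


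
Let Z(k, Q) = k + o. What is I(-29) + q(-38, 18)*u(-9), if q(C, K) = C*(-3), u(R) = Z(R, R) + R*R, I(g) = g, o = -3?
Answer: 7837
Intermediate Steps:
Z(k, Q) = -3 + k (Z(k, Q) = k - 3 = -3 + k)
u(R) = -3 + R + R² (u(R) = (-3 + R) + R*R = (-3 + R) + R² = -3 + R + R²)
q(C, K) = -3*C
I(-29) + q(-38, 18)*u(-9) = -29 + (-3*(-38))*(-3 - 9 + (-9)²) = -29 + 114*(-3 - 9 + 81) = -29 + 114*69 = -29 + 7866 = 7837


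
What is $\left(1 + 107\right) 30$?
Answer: $3240$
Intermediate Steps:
$\left(1 + 107\right) 30 = 108 \cdot 30 = 3240$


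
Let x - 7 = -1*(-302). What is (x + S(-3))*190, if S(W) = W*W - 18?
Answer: 57000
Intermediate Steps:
S(W) = -18 + W**2 (S(W) = W**2 - 18 = -18 + W**2)
x = 309 (x = 7 - 1*(-302) = 7 + 302 = 309)
(x + S(-3))*190 = (309 + (-18 + (-3)**2))*190 = (309 + (-18 + 9))*190 = (309 - 9)*190 = 300*190 = 57000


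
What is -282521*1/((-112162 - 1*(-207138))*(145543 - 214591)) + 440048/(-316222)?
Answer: -1442851346550521/1036876577200128 ≈ -1.3915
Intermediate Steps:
-282521*1/((-112162 - 1*(-207138))*(145543 - 214591)) + 440048/(-316222) = -282521*(-1/(69048*(-112162 + 207138))) + 440048*(-1/316222) = -282521/(94976*(-69048)) - 220024/158111 = -282521/(-6557902848) - 220024/158111 = -282521*(-1/6557902848) - 220024/158111 = 282521/6557902848 - 220024/158111 = -1442851346550521/1036876577200128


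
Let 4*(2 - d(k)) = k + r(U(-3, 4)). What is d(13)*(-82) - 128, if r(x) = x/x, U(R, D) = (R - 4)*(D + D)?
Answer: -5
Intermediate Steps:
U(R, D) = 2*D*(-4 + R) (U(R, D) = (-4 + R)*(2*D) = 2*D*(-4 + R))
r(x) = 1
d(k) = 7/4 - k/4 (d(k) = 2 - (k + 1)/4 = 2 - (1 + k)/4 = 2 + (-¼ - k/4) = 7/4 - k/4)
d(13)*(-82) - 128 = (7/4 - ¼*13)*(-82) - 128 = (7/4 - 13/4)*(-82) - 128 = -3/2*(-82) - 128 = 123 - 128 = -5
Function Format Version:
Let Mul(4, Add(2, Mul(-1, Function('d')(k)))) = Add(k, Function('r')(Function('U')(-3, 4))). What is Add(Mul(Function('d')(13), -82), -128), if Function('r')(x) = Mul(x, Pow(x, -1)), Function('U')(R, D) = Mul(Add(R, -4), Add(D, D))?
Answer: -5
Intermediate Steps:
Function('U')(R, D) = Mul(2, D, Add(-4, R)) (Function('U')(R, D) = Mul(Add(-4, R), Mul(2, D)) = Mul(2, D, Add(-4, R)))
Function('r')(x) = 1
Function('d')(k) = Add(Rational(7, 4), Mul(Rational(-1, 4), k)) (Function('d')(k) = Add(2, Mul(Rational(-1, 4), Add(k, 1))) = Add(2, Mul(Rational(-1, 4), Add(1, k))) = Add(2, Add(Rational(-1, 4), Mul(Rational(-1, 4), k))) = Add(Rational(7, 4), Mul(Rational(-1, 4), k)))
Add(Mul(Function('d')(13), -82), -128) = Add(Mul(Add(Rational(7, 4), Mul(Rational(-1, 4), 13)), -82), -128) = Add(Mul(Add(Rational(7, 4), Rational(-13, 4)), -82), -128) = Add(Mul(Rational(-3, 2), -82), -128) = Add(123, -128) = -5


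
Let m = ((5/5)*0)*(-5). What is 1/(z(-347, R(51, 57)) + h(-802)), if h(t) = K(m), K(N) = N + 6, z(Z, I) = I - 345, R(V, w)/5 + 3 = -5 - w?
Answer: -1/664 ≈ -0.0015060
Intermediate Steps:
m = 0 (m = ((5*(1/5))*0)*(-5) = (1*0)*(-5) = 0*(-5) = 0)
R(V, w) = -40 - 5*w (R(V, w) = -15 + 5*(-5 - w) = -15 + (-25 - 5*w) = -40 - 5*w)
z(Z, I) = -345 + I
K(N) = 6 + N
h(t) = 6 (h(t) = 6 + 0 = 6)
1/(z(-347, R(51, 57)) + h(-802)) = 1/((-345 + (-40 - 5*57)) + 6) = 1/((-345 + (-40 - 285)) + 6) = 1/((-345 - 325) + 6) = 1/(-670 + 6) = 1/(-664) = -1/664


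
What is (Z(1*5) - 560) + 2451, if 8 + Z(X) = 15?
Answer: 1898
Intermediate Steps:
Z(X) = 7 (Z(X) = -8 + 15 = 7)
(Z(1*5) - 560) + 2451 = (7 - 560) + 2451 = -553 + 2451 = 1898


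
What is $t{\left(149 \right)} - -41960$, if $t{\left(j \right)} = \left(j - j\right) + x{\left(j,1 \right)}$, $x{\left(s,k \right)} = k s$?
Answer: $42109$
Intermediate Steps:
$t{\left(j \right)} = j$ ($t{\left(j \right)} = \left(j - j\right) + 1 j = 0 + j = j$)
$t{\left(149 \right)} - -41960 = 149 - -41960 = 149 + 41960 = 42109$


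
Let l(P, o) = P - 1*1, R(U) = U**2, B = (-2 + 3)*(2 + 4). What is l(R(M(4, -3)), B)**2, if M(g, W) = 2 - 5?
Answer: 64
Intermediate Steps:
M(g, W) = -3
B = 6 (B = 1*6 = 6)
l(P, o) = -1 + P (l(P, o) = P - 1 = -1 + P)
l(R(M(4, -3)), B)**2 = (-1 + (-3)**2)**2 = (-1 + 9)**2 = 8**2 = 64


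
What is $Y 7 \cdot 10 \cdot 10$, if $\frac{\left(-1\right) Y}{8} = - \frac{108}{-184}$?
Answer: $- \frac{75600}{23} \approx -3287.0$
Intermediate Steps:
$Y = - \frac{108}{23}$ ($Y = - 8 \left(- \frac{108}{-184}\right) = - 8 \left(\left(-108\right) \left(- \frac{1}{184}\right)\right) = \left(-8\right) \frac{27}{46} = - \frac{108}{23} \approx -4.6956$)
$Y 7 \cdot 10 \cdot 10 = - \frac{108 \cdot 7 \cdot 10 \cdot 10}{23} = - \frac{108 \cdot 70 \cdot 10}{23} = \left(- \frac{108}{23}\right) 700 = - \frac{75600}{23}$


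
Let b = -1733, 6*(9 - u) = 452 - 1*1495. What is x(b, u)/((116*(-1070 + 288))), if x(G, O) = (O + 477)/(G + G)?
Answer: 3959/1886446752 ≈ 2.0987e-6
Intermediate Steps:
u = 1097/6 (u = 9 - (452 - 1*1495)/6 = 9 - (452 - 1495)/6 = 9 - ⅙*(-1043) = 9 + 1043/6 = 1097/6 ≈ 182.83)
x(G, O) = (477 + O)/(2*G) (x(G, O) = (477 + O)/((2*G)) = (477 + O)*(1/(2*G)) = (477 + O)/(2*G))
x(b, u)/((116*(-1070 + 288))) = ((½)*(477 + 1097/6)/(-1733))/((116*(-1070 + 288))) = ((½)*(-1/1733)*(3959/6))/((116*(-782))) = -3959/20796/(-90712) = -3959/20796*(-1/90712) = 3959/1886446752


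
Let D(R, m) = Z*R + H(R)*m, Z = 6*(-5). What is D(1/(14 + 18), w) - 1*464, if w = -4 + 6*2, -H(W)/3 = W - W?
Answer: -7439/16 ≈ -464.94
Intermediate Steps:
H(W) = 0 (H(W) = -3*(W - W) = -3*0 = 0)
Z = -30
w = 8 (w = -4 + 12 = 8)
D(R, m) = -30*R (D(R, m) = -30*R + 0*m = -30*R + 0 = -30*R)
D(1/(14 + 18), w) - 1*464 = -30/(14 + 18) - 1*464 = -30/32 - 464 = -30*1/32 - 464 = -15/16 - 464 = -7439/16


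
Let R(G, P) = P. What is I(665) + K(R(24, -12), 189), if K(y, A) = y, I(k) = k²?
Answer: 442213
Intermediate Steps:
I(665) + K(R(24, -12), 189) = 665² - 12 = 442225 - 12 = 442213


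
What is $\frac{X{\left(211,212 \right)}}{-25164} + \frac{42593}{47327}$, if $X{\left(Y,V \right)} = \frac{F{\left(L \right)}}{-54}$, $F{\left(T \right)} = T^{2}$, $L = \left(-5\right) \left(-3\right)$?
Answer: $\frac{6432044687}{7145619768} \approx 0.90014$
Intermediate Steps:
$L = 15$
$X{\left(Y,V \right)} = - \frac{25}{6}$ ($X{\left(Y,V \right)} = \frac{15^{2}}{-54} = 225 \left(- \frac{1}{54}\right) = - \frac{25}{6}$)
$\frac{X{\left(211,212 \right)}}{-25164} + \frac{42593}{47327} = - \frac{25}{6 \left(-25164\right)} + \frac{42593}{47327} = \left(- \frac{25}{6}\right) \left(- \frac{1}{25164}\right) + 42593 \cdot \frac{1}{47327} = \frac{25}{150984} + \frac{42593}{47327} = \frac{6432044687}{7145619768}$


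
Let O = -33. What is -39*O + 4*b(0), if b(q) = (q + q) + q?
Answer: 1287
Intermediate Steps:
b(q) = 3*q (b(q) = 2*q + q = 3*q)
-39*O + 4*b(0) = -39*(-33) + 4*(3*0) = 1287 + 4*0 = 1287 + 0 = 1287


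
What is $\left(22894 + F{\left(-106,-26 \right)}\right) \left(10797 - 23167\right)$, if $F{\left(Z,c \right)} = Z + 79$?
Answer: $-282864790$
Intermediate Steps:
$F{\left(Z,c \right)} = 79 + Z$
$\left(22894 + F{\left(-106,-26 \right)}\right) \left(10797 - 23167\right) = \left(22894 + \left(79 - 106\right)\right) \left(10797 - 23167\right) = \left(22894 - 27\right) \left(-12370\right) = 22867 \left(-12370\right) = -282864790$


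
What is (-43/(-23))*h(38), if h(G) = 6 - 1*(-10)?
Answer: 688/23 ≈ 29.913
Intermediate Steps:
h(G) = 16 (h(G) = 6 + 10 = 16)
(-43/(-23))*h(38) = -43/(-23)*16 = -43*(-1/23)*16 = (43/23)*16 = 688/23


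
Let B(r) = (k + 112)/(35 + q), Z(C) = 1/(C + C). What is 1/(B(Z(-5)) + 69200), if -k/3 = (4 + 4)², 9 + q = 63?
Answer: 89/6158720 ≈ 1.4451e-5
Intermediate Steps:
q = 54 (q = -9 + 63 = 54)
k = -192 (k = -3*(4 + 4)² = -3*8² = -3*64 = -192)
Z(C) = 1/(2*C)
B(r) = -80/89 (B(r) = (-192 + 112)/(35 + 54) = -80/89)
1/(B(Z(-5)) + 69200) = 1/(-80/89 + 69200) = 1/(6158720/89) = 89/6158720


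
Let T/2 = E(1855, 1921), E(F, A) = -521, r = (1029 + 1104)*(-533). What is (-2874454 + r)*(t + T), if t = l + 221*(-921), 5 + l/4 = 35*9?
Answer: 815678519649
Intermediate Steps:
r = -1136889 (r = 2133*(-533) = -1136889)
l = 1240 (l = -20 + 4*(35*9) = -20 + 4*315 = -20 + 1260 = 1240)
T = -1042 (T = 2*(-521) = -1042)
t = -202301 (t = 1240 + 221*(-921) = 1240 - 203541 = -202301)
(-2874454 + r)*(t + T) = (-2874454 - 1136889)*(-202301 - 1042) = -4011343*(-203343) = 815678519649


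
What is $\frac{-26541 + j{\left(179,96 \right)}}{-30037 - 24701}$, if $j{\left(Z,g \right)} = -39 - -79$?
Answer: $\frac{26501}{54738} \approx 0.48414$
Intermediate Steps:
$j{\left(Z,g \right)} = 40$ ($j{\left(Z,g \right)} = -39 + 79 = 40$)
$\frac{-26541 + j{\left(179,96 \right)}}{-30037 - 24701} = \frac{-26541 + 40}{-30037 - 24701} = - \frac{26501}{-54738} = \left(-26501\right) \left(- \frac{1}{54738}\right) = \frac{26501}{54738}$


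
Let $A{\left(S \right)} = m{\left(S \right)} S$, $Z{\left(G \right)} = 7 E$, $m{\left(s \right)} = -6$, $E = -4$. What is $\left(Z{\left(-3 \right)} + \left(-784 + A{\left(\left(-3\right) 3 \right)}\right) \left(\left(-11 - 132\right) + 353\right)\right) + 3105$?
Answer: $-150223$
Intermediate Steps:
$Z{\left(G \right)} = -28$ ($Z{\left(G \right)} = 7 \left(-4\right) = -28$)
$A{\left(S \right)} = - 6 S$
$\left(Z{\left(-3 \right)} + \left(-784 + A{\left(\left(-3\right) 3 \right)}\right) \left(\left(-11 - 132\right) + 353\right)\right) + 3105 = \left(-28 + \left(-784 - 6 \left(\left(-3\right) 3\right)\right) \left(\left(-11 - 132\right) + 353\right)\right) + 3105 = \left(-28 + \left(-784 - -54\right) \left(\left(-11 - 132\right) + 353\right)\right) + 3105 = \left(-28 + \left(-784 + 54\right) \left(-143 + 353\right)\right) + 3105 = \left(-28 - 153300\right) + 3105 = -153328 + 3105 = -150223$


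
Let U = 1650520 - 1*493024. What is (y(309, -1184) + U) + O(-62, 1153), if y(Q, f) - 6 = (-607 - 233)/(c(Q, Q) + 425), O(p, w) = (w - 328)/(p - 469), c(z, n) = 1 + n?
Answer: 1434141637/1239 ≈ 1.1575e+6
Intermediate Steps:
U = 1157496 (U = 1650520 - 493024 = 1157496)
O(p, w) = (-328 + w)/(-469 + p)
y(Q, f) = 6 - 840/(426 + Q) (y(Q, f) = 6 + (-607 - 233)/((1 + Q) + 425) = 6 - 840/(426 + Q))
(y(309, -1184) + U) + O(-62, 1153) = (6*(286 + 309)/(426 + 309) + 1157496) + (-328 + 1153)/(-469 - 62) = (6*595/735 + 1157496) + 825/(-531) = (6*(1/735)*595 + 1157496) - 1/531*825 = (34/7 + 1157496) - 275/177 = 8102506/7 - 275/177 = 1434141637/1239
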